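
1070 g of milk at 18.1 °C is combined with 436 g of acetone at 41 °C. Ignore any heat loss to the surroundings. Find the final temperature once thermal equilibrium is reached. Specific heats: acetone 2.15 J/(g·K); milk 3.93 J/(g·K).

T_f ≈ 22.3 °C

Heat lost by the acetone equals heat gained by the milk:
436×2.15×(41 − T) = 1070×3.93×(T − 18.1)
937.4(41 − T) = 4205.1(T − 18.1)
5142.5 T = 114546  ⇒  T ≈ 22.27 °C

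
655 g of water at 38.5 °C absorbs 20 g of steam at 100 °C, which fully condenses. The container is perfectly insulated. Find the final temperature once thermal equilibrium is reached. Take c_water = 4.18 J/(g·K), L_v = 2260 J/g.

T_f ≈ 56.3 °C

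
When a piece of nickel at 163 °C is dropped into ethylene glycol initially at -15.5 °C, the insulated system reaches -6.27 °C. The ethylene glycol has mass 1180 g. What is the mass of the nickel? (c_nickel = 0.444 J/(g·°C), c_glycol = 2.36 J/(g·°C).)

Net heat exchanged in the isolated system is zero:
m·0.444·(-6.27 − 163) + 1180·2.36·(-6.27 − (-15.5)) = 0
-75.16 m = -25704
m = -25704/-75.16 ≈ 342 g

m ≈ 342 g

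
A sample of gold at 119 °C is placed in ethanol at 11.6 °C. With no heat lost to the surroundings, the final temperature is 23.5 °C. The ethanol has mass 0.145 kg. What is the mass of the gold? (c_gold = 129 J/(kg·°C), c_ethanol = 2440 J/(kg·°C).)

m ≈ 0.342 kg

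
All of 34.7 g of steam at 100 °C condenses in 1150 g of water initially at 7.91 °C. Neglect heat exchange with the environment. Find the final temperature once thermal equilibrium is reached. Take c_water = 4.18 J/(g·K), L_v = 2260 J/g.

T_f ≈ 26.4 °C

Energy balance with sensible and latent terms:
latent heat released on condensation: 34.7×2260 = 78422; condensed water 100 °C→T: 145.05(T − 100); original water: 4807(T − 7.91)
4952 T = 78422 + 14505 + 38023 = 130950
T ≈ 26.44 °C, under the boiling point, so the assumption holds.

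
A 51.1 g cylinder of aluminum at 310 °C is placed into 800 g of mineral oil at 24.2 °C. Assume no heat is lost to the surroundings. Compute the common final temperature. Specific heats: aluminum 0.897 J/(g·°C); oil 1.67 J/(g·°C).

Net heat exchanged in the isolated system is zero:
51.1*0.897*(T − 310) + 800*1.67*(T − 24.2) = 0
45.84(T − 310) + 1336(T − 24.2) = 0
1381.8 T = 46541
T = 46541/1381.8 ≈ 33.68 °C

T_f ≈ 33.7 °C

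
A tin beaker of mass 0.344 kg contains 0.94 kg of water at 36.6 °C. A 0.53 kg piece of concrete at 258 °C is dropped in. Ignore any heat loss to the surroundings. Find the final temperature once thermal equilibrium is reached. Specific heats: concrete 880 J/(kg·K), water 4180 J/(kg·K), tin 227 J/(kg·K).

T_f ≈ 59.7 °C

Net heat exchanged in the isolated system is zero:
0.53·880·(T − 258) + 0.94·4180·(T − 36.6) + 0.344·227·(T − 36.6) = 0
466.4(T − 258) + 3929.2(T − 36.6) + 78.09(T − 36.6) = 0
(466.4 + 3929.2 + 78.09) T = 466.4·258 + 3929.2·36.6 + 78.09·36.6
T = 266998 / 4473.7 = 59.7 °C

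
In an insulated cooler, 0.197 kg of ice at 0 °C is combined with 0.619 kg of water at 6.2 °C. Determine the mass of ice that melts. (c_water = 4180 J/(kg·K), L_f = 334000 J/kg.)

m_melted ≈ 0.048 kg

Cooling the water to 0 °C releases 0.619×4180×6.2 = 16042 J.
Fully melting the ice requires m_ice L_f = 0.197×334000 = 65798 J.
16042 J < 65798 J, so only part of the ice melts and the system sits at 0 °C.
m_melted×334000 = 16042  ⇒  m_melted ≈ 0.04803 kg.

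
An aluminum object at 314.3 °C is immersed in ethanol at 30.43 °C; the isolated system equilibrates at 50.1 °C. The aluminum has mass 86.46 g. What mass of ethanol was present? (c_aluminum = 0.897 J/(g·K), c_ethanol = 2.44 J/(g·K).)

m ≈ 427 g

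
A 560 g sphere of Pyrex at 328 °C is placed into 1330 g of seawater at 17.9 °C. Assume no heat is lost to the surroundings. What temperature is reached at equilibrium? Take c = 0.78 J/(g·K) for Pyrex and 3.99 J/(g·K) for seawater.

T_f ≈ 41.5 °C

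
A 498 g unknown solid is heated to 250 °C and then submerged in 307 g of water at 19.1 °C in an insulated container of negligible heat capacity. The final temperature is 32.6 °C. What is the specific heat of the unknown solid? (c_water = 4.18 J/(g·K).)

Taking heat into each body as positive, Σ m c ΔT = 0:
498·c·(32.6 − 250) + 307·4.18·(32.6 − 19.1) = 0
-108265 c = -17324
c = -17324/-108265 ≈ 0.16 J/(g·K)

c ≈ 0.16 J/(g·K)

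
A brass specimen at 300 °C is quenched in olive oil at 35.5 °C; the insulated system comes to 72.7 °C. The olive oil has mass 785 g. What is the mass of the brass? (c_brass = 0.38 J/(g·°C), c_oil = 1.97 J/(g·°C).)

m ≈ 666 g

Heat lost by the brass = heat gained by the oil:
m×0.38×(300 − 72.7) = 785×1.97×(72.7 − 35.5)
86.37 m = 57528  ⇒  m ≈ 666 g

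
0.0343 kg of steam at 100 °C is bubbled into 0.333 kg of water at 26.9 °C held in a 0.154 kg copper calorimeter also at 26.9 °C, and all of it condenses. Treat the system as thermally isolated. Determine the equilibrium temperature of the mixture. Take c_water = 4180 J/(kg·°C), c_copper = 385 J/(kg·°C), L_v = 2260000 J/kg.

T_f ≈ 82.1 °C

Conservation of energy gives ΣQ = 0:
steam→water at 100 °C releases m L_v = 0.0343×2260000 = 77518
  condensate cools 100→T: 0.0343×4180×(T − 100) = 143.37(T − 100)
  original water: 1391.9(T − 26.9)
  cup: 59.29(T − 26.9)
1594.6 T = 77518 + 14337 + 39038 = 130893
T ≈ 82.09 °C (< 100 °C, so full condensation is consistent).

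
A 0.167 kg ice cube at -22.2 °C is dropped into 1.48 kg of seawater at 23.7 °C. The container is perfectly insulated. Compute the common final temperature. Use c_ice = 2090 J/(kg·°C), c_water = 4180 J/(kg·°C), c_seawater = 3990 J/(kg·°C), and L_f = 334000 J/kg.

Taking heat into each body as positive, Σ m c ΔT = 0:
warm ice to 0 °C: 0.167·2090·(0 − (-22.2)) = 7748.5; latent heat to melt: 0.167·334000 = 55778; meltwater 0→T: 0.167·4180·T = 698.06 T; seawater cools: 1.48·3990·(T − 23.7) = 5905.2(T − 23.7)
6603.3 T = 139953 − 63526 = 76427
T ≈ 11.57 °C (positive, so assuming full melt was valid).

T_f ≈ 11.6 °C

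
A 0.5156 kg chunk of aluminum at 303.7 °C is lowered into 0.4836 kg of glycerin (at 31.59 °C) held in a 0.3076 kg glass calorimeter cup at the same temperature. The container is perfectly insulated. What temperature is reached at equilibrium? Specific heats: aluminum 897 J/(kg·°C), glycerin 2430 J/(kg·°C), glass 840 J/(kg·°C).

T_f ≈ 98.0 °C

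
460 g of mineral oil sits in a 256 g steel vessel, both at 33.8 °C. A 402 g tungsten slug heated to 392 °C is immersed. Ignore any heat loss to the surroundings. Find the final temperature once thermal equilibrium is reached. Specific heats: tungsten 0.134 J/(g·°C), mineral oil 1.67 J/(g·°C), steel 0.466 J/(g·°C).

T_f ≈ 54.3 °C

Taking heat into each body as positive, Σ m c ΔT = 0:
402×0.134×(T − 392) + 460×1.67×(T − 33.8) + 256×0.466×(T − 33.8) = 0
941.36 T = 51114
T = 51114 / 941.36 = 54.3 °C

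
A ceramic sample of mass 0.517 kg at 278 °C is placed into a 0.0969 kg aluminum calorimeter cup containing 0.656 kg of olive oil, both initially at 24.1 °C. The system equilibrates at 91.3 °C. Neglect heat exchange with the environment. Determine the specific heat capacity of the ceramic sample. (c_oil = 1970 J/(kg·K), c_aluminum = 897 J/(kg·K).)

c ≈ 960 J/(kg·K)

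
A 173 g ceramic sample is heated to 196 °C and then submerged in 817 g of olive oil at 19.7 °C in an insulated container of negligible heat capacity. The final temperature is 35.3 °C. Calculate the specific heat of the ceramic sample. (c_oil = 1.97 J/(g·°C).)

c ≈ 0.903 J/(g·°C)

Heat gained plus heat lost sum to zero:
173·c·(35.3 − 196) + 817·1.97·(35.3 − 19.7) = 0
-27801 c = -25108
c = -25108/-27801 ≈ 0.9031 J/(g·°C)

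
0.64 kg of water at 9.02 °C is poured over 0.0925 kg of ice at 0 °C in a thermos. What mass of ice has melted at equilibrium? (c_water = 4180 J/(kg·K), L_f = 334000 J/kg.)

Heat available from the water dropping to 0 °C: 0.64×4180×9.02 = 24130 J.
To melt every bit of ice: 0.0925×334000 = 30895 J.
That's not enough to melt it all — equilibrium is at 0 °C with ice remaining.
m_melted×334000 = 24130  ⇒  m_melted ≈ 0.07225 kg.

m_melted ≈ 0.0722 kg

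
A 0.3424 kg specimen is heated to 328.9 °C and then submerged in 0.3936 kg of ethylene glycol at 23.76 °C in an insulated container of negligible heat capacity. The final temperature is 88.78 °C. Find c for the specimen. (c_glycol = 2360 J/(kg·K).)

m_s c (T_s − T_f) = m_glycol c_glycol (T_f − T_0):
0.3424·c·(328.9 − 88.78) = 0.3936·2360·(88.78 − 23.76)
82.22 c = 60397  ⇒  c ≈ 734.6 J/(kg·K)

c ≈ 735 J/(kg·K)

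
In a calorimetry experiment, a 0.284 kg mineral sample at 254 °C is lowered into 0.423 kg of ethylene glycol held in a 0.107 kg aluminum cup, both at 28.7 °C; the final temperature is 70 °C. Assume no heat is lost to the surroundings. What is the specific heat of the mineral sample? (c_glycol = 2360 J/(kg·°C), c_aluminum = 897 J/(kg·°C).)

c ≈ 865 J/(kg·°C)

Conservation of energy gives ΣQ = 0:
0.284×c×(70 − 254) + 0.423×2360×(70 − 28.7) + 0.107×897×(70 − 28.7) = 0
-52.26 c = -45193
c = -45193/-52.26 ≈ 864.8 J/(kg·°C)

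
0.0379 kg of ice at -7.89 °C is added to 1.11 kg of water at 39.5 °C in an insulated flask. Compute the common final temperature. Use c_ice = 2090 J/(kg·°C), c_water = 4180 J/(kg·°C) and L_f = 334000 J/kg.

Conservation of energy gives ΣQ = 0:
warm ice to 0 °C: 0.0379·2090·(0 − (-7.89)) = 624.97; fusion: m_ice L_f = 0.0379·334000 = 12659; warm the meltwater: 158.42 T; water cools: 1.11·4180·(T − 39.5) = 4639.8(T − 39.5)
4798.2 T = 183272 − 13284 = 169989
T ≈ 35.43 °C (positive, so assuming full melt was valid).

T_f ≈ 35.4 °C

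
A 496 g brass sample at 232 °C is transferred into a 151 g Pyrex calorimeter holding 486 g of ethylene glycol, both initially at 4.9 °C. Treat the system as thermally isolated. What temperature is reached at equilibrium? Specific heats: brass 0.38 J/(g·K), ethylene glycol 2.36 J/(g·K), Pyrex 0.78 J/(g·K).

T_f ≈ 34.4 °C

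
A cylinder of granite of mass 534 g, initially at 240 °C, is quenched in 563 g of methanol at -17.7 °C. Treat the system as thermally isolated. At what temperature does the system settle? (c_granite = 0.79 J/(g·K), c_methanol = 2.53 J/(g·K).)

Net heat exchanged in the isolated system is zero:
534·0.79·(T − 240) + 563·2.53·(T − (-17.7)) = 0
421.86(T − 240) + 1424.4(T − (-17.7)) = 0
1846.2 T = 76035
T = 76035 / 1846.2 = 41.2 °C

T_f ≈ 41.2 °C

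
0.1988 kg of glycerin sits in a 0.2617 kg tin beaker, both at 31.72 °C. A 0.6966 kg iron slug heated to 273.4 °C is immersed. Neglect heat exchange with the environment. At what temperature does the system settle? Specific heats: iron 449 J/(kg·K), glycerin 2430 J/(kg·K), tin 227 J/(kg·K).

T_f ≈ 120.1 °C

Setting the total heat transfer to zero:
0.6966*449*(T − 273.4) + 0.1988*2430*(T − 31.72) + 0.2617*227*(T − 31.72) = 0
312.77(T − 273.4) + 483.08(T − 31.72) + 59.41(T − 31.72) = 0
(312.77 + 483.08 + 59.41) T = 312.77*273.4 + 483.08*31.72 + 59.41*31.72
T = 102720 / 855.26 = 120 °C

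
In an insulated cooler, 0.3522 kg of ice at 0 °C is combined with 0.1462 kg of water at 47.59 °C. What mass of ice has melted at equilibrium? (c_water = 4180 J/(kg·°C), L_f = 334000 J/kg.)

m_melted ≈ 0.0871 kg

Heat available from the water dropping to 0 °C: 0.1462×4180×47.59 = 29083 J.
Fully melting the ice requires m_ice L_f = 0.3522×334000 = 117635 J.
Since 29083 < 117635 J, not all the ice melts; equilibrium is at 0 °C.
Mass melted = 29083/334000 ≈ 0.08707 kg.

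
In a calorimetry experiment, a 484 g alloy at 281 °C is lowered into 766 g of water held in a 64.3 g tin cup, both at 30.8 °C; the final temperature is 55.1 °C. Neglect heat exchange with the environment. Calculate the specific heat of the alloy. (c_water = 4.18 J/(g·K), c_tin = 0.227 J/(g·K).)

c ≈ 0.715 J/(g·K)

Taking heat into each body as positive, Σ m c ΔT = 0:
484·c·(55.1 − 281) + 766·4.18·(55.1 − 30.8) + 64.3·0.227·(55.1 − 30.8) = 0
-109336 c = -78160
c = -78160/-109336 ≈ 0.7149 J/(g·K)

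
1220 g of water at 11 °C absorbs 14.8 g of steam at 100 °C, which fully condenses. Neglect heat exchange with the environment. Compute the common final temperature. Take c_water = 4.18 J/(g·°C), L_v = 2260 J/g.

Taking heat into each body as positive, Σ m c ΔT = 0:
latent heat released on condensation: 14.8·2260 = 33448
  condensate cools 100→T: 14.8·4.18·(T − 100) = 61.86(T − 100)
  water warms: 1220·4.18·(T − 11) = 5099.6(T − 11)
5161.5 T = 33448 + 6186.4 + 56096 = 95730
T ≈ 18.55 °C, under the boiling point, so the assumption holds.

T_f ≈ 18.5 °C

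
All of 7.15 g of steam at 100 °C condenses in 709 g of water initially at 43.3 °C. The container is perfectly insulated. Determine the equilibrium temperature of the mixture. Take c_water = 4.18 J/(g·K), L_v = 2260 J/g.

T_f ≈ 49.3 °C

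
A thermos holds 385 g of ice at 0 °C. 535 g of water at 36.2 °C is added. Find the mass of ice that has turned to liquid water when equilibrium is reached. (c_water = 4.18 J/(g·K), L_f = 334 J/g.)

m_melted ≈ 242 g

Water can give up m c ΔT = 535·4.18·36.2 = 80954 J before reaching 0 °C.
Melting all 385 g of ice would need 385·334 = 128590 J.
80954 J < 128590 J, so only part of the ice melts and the system sits at 0 °C.
m_melt = 80954 / L_f = 242.4 g.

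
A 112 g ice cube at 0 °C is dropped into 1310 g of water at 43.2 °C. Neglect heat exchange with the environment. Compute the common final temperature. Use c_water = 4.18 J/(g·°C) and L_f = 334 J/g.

T_f ≈ 33.5 °C

Conservation of energy gives ΣQ = 0:
latent heat to melt: 112×334 = 37408
  warm the meltwater: 468.16 T
  water: 5475.8(T − 43.2)
5944 T = 236555 − 37408 = 199147
T ≈ 33.50 °C — above 0 °C, consistent with complete melting.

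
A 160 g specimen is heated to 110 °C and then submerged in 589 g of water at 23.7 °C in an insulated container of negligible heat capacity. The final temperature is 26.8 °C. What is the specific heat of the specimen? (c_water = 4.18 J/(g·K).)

Conservation of energy gives ΣQ = 0:
160·c·(26.8 − 110) + 589·4.18·(26.8 − 23.7) = 0
-13312 c = -7632.3
c = -7632.3/-13312 ≈ 0.5733 J/(g·K)

c ≈ 0.573 J/(g·K)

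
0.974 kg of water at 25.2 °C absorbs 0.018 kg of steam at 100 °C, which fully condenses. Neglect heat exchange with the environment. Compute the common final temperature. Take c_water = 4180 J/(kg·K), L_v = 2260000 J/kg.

Conservation of energy gives ΣQ = 0:
condense steam: −0.018·2260000 = −40680
  condensate cools 100→T: 0.018·4180·(T − 100) = 75.24(T − 100)
  original water: 4071.3(T − 25.2)
4146.6 T = 40680 + 7524 + 102597 = 150801
T ≈ 36.37 °C (< 100 °C, so full condensation is consistent).

T_f ≈ 36.4 °C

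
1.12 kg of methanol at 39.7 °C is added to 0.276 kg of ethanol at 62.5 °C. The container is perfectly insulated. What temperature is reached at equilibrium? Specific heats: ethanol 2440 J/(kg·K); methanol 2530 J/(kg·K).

T_f ≈ 44.1 °C

Heat lost by the ethanol equals heat gained by the methanol:
0.276*2440*(62.5 − T) = 1.12*2530*(T − 39.7)
673.44(62.5 − T) = 2833.6(T − 39.7)
3507 T = 154584  ⇒  T ≈ 44.08 °C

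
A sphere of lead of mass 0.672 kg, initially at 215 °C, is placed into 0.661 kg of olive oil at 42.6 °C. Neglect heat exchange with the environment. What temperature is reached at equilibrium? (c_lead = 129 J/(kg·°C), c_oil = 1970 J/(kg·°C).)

T_f ≈ 53.4 °C

Let T be the final temperature. ΣQ_i = 0:
0.672×129×(T − 215) + 0.661×1970×(T − 42.6) = 0
1388.9 T = 74110
T = 74110 / 1388.9 = 53.4 °C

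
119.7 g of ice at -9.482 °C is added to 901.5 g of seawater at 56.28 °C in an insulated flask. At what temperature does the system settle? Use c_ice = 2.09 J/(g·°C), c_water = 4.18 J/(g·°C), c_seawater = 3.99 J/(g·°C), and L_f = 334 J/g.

T_f ≈ 39.1 °C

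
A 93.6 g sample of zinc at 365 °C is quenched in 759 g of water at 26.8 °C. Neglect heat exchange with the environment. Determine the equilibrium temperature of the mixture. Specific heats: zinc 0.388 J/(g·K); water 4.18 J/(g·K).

T_f ≈ 30.6 °C

T_f = Σ m_i c_i T_i / Σ m_i c_i:
T_f = (36.32*365 + 3172.6*26.8) / (36.32 + 3172.6)
    = 98282 / 3208.9 ≈ 30.63 °C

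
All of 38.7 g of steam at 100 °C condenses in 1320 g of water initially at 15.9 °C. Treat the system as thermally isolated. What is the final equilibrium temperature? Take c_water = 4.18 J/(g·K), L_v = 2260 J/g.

T_f ≈ 33.7 °C

Heat gained plus heat lost sum to zero:
condense steam: −38.7×2260 = −87462; condensate cools 100→T: 38.7×4.18×(T − 100) = 161.77(T − 100); original water: 5517.6(T − 15.9)
5679.4 T = 87462 + 16177 + 87730 = 191368
T ≈ 33.70 °C (< 100 °C, so full condensation is consistent).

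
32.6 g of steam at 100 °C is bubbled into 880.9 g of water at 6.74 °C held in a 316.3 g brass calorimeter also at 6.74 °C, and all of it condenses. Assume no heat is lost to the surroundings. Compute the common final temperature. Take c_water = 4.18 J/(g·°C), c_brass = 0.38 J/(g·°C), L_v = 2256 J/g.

T_f ≈ 28.6 °C

Sum of m c ΔT and latent-heat terms is zero:
latent heat released on condensation: 32.6·2256 = 73546
  condensate cools 100→T: 32.6·4.18·(T − 100) = 136.27(T − 100)
  original water: 3682.2(T − 6.74)
  cup: 120.19(T − 6.74)
3938.6 T = 73546 + 13627 + 25628 = 112800
T ≈ 28.64 °C (< 100 °C, so full condensation is consistent).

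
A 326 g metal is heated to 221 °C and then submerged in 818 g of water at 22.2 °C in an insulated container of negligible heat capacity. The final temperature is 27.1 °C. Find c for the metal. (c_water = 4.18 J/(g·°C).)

Energy conservation, ΣQ = 0:
326×c×(27.1 − 221) + 818×4.18×(27.1 − 22.2) = 0
-63211 c = -16754
c = -16754/-63211 ≈ 0.2651 J/(g·°C)

c ≈ 0.265 J/(g·°C)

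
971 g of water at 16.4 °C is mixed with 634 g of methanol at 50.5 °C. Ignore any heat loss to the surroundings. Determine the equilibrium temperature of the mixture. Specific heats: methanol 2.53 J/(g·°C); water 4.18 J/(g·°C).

T_f ≈ 26.1 °C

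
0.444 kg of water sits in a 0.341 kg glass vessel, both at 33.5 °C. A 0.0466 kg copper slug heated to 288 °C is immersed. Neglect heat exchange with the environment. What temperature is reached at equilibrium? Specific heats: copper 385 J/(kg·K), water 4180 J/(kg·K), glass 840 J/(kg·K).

T_f ≈ 35.6 °C

With ΣQ=0 the equilibrium temperature is the m·c-weighted mean:
T_f = (17.94×288 + 1855.9×33.5 + 286.44×33.5) / (17.94 + 1855.9 + 286.44)
    = 76936 / 2160.3 ≈ 35.61 °C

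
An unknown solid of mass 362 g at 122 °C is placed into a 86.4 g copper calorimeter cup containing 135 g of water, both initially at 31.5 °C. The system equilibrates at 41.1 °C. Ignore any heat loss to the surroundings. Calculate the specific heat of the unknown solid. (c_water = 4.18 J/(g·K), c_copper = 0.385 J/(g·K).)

c ≈ 0.196 J/(g·K)

Net heat exchanged in the isolated system is zero:
362×c×(41.1 − 122) + 135×4.18×(41.1 − 31.5) + 86.4×0.385×(41.1 − 31.5) = 0
-29286 c = -5736.6
c = -5736.6/-29286 ≈ 0.1959 J/(g·K)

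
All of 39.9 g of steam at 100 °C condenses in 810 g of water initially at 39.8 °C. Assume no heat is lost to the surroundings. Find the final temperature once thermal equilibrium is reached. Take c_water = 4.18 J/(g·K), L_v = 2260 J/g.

T_f ≈ 68.0 °C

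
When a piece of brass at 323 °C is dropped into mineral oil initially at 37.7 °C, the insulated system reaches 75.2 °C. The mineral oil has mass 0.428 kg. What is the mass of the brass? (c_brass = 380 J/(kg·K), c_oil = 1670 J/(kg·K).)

|Q_brass| = |Q_oil|:
m×380×(323 − 75.2) = 0.428×1670×(75.2 − 37.7)
94164 m = 26804  ⇒  m ≈ 0.2846 kg

m ≈ 0.285 kg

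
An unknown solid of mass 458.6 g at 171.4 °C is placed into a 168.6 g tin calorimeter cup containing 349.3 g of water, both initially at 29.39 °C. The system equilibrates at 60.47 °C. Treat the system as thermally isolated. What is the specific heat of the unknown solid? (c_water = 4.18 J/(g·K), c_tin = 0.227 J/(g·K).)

c ≈ 0.915 J/(g·K)

Taking heat into each body as positive, Σ m c ΔT = 0:
458.6×c×(60.47 − 171.4) + 349.3×4.18×(60.47 − 29.39) + 168.6×0.227×(60.47 − 29.39) = 0
-50872 c = -46569
c = -46569/-50872 ≈ 0.9154 J/(g·K)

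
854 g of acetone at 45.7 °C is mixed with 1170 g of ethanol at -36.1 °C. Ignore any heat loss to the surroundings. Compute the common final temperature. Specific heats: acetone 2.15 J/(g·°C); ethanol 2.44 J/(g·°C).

T_f ≈ -4.1 °C

Setting the total heat transfer to zero:
854*2.15*(T − 45.7) + 1170*2.44*(T − (-36.1)) = 0
1836.1(T − 45.7) + 2854.8(T − (-36.1)) = 0
(1836.1 + 2854.8) T = 1836.1*45.7 + 2854.8*(-36.1)
T ≈ -4.08 °C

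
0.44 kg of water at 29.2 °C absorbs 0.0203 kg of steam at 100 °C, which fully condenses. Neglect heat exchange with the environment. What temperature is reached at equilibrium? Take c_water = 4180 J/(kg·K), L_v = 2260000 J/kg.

T_f ≈ 56.2 °C

Let T be the final temperature. ΣQ_i = 0:
latent heat released on condensation: 0.0203×2260000 = 45878; condensate cools 100→T: 0.0203×4180×(T − 100) = 84.85(T − 100); water warms: 0.44×4180×(T − 29.2) = 1839.2(T − 29.2)
1924.1 T = 45878 + 8485.4 + 53705 = 108068
T ≈ 56.17 °C, under the boiling point, so the assumption holds.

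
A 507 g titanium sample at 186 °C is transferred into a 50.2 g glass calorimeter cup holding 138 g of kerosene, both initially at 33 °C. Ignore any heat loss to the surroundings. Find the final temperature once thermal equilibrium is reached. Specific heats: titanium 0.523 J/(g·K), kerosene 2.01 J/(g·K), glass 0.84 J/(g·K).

T_f ≈ 102.4 °C

Conservation of energy gives ΣQ = 0:
507×0.523×(T − 186) + 138×2.01×(T − 33) + 50.2×0.84×(T − 33) = 0
265.16(T − 186) + 277.38(T − 33) + 42.17(T − 33) = 0
584.71 T = 59865
T ≈ 102.38 °C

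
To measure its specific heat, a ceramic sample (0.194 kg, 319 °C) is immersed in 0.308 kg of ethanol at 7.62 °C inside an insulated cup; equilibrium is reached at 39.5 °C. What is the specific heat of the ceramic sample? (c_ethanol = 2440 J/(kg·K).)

c ≈ 442 J/(kg·K)

Heat lost by the ceramic sample = heat gained by the ethanol:
0.194·c·(319 − 39.5) = 0.308·2440·(39.5 − 7.62)
54.22 c = 23958  ⇒  c ≈ 441.9 J/(kg·K)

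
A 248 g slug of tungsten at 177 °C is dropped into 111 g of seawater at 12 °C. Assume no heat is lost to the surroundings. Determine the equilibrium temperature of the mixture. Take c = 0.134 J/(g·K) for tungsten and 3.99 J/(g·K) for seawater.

T_f ≈ 23.5 °C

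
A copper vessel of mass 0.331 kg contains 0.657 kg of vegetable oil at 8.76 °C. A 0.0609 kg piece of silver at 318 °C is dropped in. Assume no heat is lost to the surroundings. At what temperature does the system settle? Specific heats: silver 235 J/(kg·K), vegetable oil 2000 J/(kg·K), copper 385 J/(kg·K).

T_f ≈ 11.8 °C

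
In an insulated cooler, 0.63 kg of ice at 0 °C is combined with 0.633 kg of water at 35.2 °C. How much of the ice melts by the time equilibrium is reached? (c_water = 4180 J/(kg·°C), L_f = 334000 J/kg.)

m_melted ≈ 0.279 kg

Cooling the water to 0 °C releases 0.633·4180·35.2 = 93137 J.
Melting all 0.63 kg of ice would need 0.63·334000 = 210420 J.
That's not enough to melt it all — equilibrium is at 0 °C with ice remaining.
m_melted·334000 = 93137  ⇒  m_melted ≈ 0.2789 kg.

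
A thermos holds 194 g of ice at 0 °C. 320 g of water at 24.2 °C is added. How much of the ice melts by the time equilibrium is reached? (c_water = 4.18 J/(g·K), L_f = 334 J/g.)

Heat available from the water dropping to 0 °C: 320×4.18×24.2 = 32370 J.
Melting all 194 g of ice would need 194×334 = 64796 J.
That's not enough to melt it all — equilibrium is at 0 °C with ice remaining.
Mass melted = 32370/334 ≈ 96.92 g.

m_melted ≈ 96.9 g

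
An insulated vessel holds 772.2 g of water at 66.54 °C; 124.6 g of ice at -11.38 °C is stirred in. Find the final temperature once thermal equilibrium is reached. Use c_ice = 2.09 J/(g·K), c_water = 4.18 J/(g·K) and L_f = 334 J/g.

Energy balance with sensible and latent terms:
warm ice to 0 °C: 124.6·2.09·(0 − (-11.38)) = 2963.5; melt ice: 124.6·334 = 41616; warm the meltwater: 520.83 T; water: 3227.8(T − 66.54)
3748.6 T = 214778 − 44580 = 170198
T ≈ 45.40 °C. Since T > 0 °C, the all-ice-melts assumption holds.

T_f ≈ 45.4 °C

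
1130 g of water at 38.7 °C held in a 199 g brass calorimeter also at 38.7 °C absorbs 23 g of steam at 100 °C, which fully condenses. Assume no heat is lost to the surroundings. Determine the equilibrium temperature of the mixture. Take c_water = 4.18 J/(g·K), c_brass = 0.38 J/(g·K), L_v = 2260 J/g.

T_f ≈ 50.5 °C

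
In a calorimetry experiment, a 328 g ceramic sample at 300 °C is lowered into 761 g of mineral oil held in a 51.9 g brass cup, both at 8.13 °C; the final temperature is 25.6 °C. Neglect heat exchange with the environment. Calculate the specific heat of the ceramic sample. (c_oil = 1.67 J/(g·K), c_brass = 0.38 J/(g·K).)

c ≈ 0.251 J/(g·K)

Heat gained plus heat lost sum to zero:
328·c·(25.6 − 300) + 761·1.67·(25.6 − 8.13) + 51.9·0.38·(25.6 − 8.13) = 0
-90003 c = -22547
c = -22547/-90003 ≈ 0.2505 J/(g·K)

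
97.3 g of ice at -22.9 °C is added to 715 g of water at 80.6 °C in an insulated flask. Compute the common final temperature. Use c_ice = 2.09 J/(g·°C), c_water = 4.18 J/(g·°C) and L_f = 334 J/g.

T_f ≈ 60.0 °C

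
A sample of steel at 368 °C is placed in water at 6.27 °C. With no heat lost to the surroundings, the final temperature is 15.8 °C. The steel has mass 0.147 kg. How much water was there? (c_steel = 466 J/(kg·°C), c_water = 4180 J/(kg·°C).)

m ≈ 0.606 kg

|Q_steel| = |Q_water|:
0.147×466×(368 − 15.8) = m×4180×(15.8 − 6.27)
39835 m = 24126  ⇒  m ≈ 0.6057 kg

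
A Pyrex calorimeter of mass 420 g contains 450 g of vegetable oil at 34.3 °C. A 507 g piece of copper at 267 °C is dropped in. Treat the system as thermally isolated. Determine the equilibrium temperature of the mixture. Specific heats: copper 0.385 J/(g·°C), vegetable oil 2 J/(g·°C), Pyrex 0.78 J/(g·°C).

T_f ≈ 66.2 °C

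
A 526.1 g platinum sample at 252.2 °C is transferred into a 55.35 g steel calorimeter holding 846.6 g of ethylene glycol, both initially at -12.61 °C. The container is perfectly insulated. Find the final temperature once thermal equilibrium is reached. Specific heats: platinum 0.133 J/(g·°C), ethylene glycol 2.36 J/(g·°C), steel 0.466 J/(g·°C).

T_f = Σ m_i c_i T_i / Σ m_i c_i:
T_f = (69.97×252.2 + 1998×(-12.61) + 25.79×(-12.61)) / (69.97 + 1998 + 25.79)
    = -7873 / 2093.7 ≈ -3.76 °C

T_f ≈ -3.8 °C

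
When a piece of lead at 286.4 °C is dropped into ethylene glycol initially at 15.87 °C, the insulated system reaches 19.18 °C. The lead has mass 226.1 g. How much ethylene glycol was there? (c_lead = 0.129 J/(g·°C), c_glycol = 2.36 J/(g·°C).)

m ≈ 998 g

|Q_lead| = |Q_glycol|:
226.1·0.129·(286.4 − 19.18) = m·2.36·(19.18 − 15.87)
7.812 m = 7794  ⇒  m ≈ 997.7 g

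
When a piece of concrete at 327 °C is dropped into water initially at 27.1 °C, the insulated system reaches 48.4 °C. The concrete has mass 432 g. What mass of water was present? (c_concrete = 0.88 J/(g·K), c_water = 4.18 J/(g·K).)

Heat gained plus heat lost sum to zero:
432×0.88×(48.4 − 327) + m×4.18×(48.4 − 27.1) = 0
89.03 m = 105913
m = 105913/89.03 ≈ 1190 g

m ≈ 1190 g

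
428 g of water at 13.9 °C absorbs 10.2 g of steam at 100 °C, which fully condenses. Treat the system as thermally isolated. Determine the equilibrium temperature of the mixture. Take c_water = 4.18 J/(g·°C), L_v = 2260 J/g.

Let T be the final temperature. ΣQ_i = 0:
latent heat released on condensation: 10.2×2260 = 23052
  condensate cools 100→T: 10.2×4.18×(T − 100) = 42.64(T − 100)
  water warms: 428×4.18×(T − 13.9) = 1789(T − 13.9)
1831.7 T = 23052 + 4263.6 + 24868 = 52183
T ≈ 28.49 °C, under the boiling point, so the assumption holds.

T_f ≈ 28.5 °C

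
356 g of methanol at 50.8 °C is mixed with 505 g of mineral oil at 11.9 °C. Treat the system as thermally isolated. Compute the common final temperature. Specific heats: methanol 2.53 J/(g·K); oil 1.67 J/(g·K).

With ΣQ=0 the equilibrium temperature is the m·c-weighted mean:
T_f = (900.68×50.8 + 843.35×11.9) / (900.68 + 843.35)
    = 55790 / 1744 ≈ 31.99 °C

T_f ≈ 32.0 °C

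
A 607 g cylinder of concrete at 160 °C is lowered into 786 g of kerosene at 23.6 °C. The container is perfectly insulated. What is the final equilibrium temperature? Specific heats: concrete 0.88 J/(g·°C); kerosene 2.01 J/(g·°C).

With ΣQ=0 the equilibrium temperature is the m·c-weighted mean:
T_f = (534.16×160 + 1579.9×23.6) / (534.16 + 1579.9)
    = 122750 / 2114 ≈ 58.06 °C

T_f ≈ 58.1 °C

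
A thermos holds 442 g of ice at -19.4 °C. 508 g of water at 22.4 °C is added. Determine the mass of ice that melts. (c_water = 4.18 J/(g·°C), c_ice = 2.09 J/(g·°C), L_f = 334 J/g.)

Cooling the water to 0 °C releases 508×4.18×22.4 = 47565 J.
Warming the ice to 0 °C takes 442×2.09×19.4 = 17921 J, leaving 29644 J for melting.
To melt every bit of ice: 442×334 = 147628 J.
Since 29644 < 147628 J, not all the ice melts; equilibrium is at 0 °C.
m_melt = 29644 / L_f = 88.75 g.

m_melted ≈ 88.8 g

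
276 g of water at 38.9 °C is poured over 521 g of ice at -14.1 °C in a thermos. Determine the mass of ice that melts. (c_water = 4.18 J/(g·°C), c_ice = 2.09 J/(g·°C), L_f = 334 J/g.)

Water can give up m c ΔT = 276·4.18·38.9 = 44878 J before reaching 0 °C.
Of that, 521·2.09·14.1 = 15353 J goes to bring the ice to 0 °C, leaving 29525 J.
To melt every bit of ice: 521·334 = 174014 J.
That's not enough to melt it all — equilibrium is at 0 °C with ice remaining.
m_melt = 29525 / L_f = 88.4 g.

m_melted ≈ 88.4 g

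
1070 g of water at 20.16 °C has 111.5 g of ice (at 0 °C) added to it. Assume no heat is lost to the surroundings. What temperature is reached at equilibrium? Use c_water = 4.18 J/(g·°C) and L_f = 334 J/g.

Net heat exchanged in the isolated system is zero:
fusion: m_ice L_f = 111.5×334 = 37241; meltwater 0→T: 111.5×4.18×T = 466.07 T; water: 4472.6(T − 20.16)
4938.7 T = 90168 − 37241 = 52927
T ≈ 10.72 °C. Since T > 0 °C, the all-ice-melts assumption holds.

T_f ≈ 10.7 °C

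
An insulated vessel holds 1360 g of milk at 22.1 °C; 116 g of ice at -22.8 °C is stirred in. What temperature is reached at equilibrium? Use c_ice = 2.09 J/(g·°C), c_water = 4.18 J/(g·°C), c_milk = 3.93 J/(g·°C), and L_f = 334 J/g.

T_f ≈ 12.7 °C

Setting the total heat transfer to zero:
ice -22.8→0 °C: 116×2.09×22.8 = 5527.6; latent heat to melt: 116×334 = 38744; warm the meltwater: 484.88 T; milk: 5344.8(T − 22.1)
5829.7 T = 118120 − 44272 = 73848
T ≈ 12.67 °C (positive, so assuming full melt was valid).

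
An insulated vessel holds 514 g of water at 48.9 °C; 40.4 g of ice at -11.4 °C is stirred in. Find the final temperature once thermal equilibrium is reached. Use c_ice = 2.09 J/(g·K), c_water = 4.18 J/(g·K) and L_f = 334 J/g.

Setting the total heat transfer to zero:
ice -11.4→0 °C: 40.4×2.09×11.4 = 962.57
  melt ice: 40.4×334 = 13494
  warm the meltwater: 168.87 T
  water: 2148.5(T − 48.9)
2317.4 T = 105063 − 14456 = 90606
T ≈ 39.10 °C (positive, so assuming full melt was valid).

T_f ≈ 39.1 °C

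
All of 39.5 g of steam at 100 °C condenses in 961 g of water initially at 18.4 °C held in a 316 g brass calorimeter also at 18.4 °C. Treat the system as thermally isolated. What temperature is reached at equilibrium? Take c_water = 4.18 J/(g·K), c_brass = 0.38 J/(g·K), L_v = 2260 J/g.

Net heat exchanged in the isolated system is zero:
latent heat released on condensation: 39.5×2260 = 89270; condensed water 100 °C→T: 165.11(T − 100); original water: 4017(T − 18.4); cup: 120.08(T − 18.4)
4302.2 T = 89270 + 16511 + 76122 = 181903
T ≈ 42.28 °C — below 100 °C, confirming all the steam condensed.

T_f ≈ 42.3 °C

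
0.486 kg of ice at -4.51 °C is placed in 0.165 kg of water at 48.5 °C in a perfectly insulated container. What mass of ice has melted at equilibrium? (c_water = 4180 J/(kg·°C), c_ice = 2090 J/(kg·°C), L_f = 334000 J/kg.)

Water can give up m c ΔT = 0.165·4180·48.5 = 33450 J before reaching 0 °C.
Warming the ice to 0 °C takes 0.486·2090·4.51 = 4581 J, leaving 28869 J for melting.
To melt every bit of ice: 0.486·334000 = 162324 J.
28869 J < 162324 J, so only part of the ice melts and the system sits at 0 °C.
m_melted·334000 = 28869  ⇒  m_melted ≈ 0.08644 kg.

m_melted ≈ 0.0864 kg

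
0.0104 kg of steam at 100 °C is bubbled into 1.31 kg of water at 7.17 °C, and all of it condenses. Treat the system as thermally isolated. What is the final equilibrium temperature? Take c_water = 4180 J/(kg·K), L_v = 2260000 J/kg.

Conservation of energy gives ΣQ = 0:
steam→water at 100 °C releases m L_v = 0.0104·2260000 = 23504; condensed water 100 °C→T: 43.47(T − 100); water warms: 1.31·4180·(T − 7.17) = 5475.8(T − 7.17)
5519.3 T = 23504 + 4347.2 + 39261 = 67113
T ≈ 12.16 °C (< 100 °C, so full condensation is consistent).

T_f ≈ 12.2 °C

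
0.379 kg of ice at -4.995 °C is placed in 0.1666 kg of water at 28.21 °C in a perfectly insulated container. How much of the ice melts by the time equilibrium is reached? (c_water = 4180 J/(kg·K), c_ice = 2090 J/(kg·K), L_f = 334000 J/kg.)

Water can give up m c ΔT = 0.1666·4180·28.21 = 19645 J before reaching 0 °C.
Of that, 0.379·2090·4.995 = 3956.6 J goes to bring the ice to 0 °C, leaving 15689 J.
To melt every bit of ice: 0.379·334000 = 126586 J.
15689 J < 126586 J, so only part of the ice melts and the system sits at 0 °C.
m_melt = 15689 / L_f = 0.04697 kg.

m_melted ≈ 0.047 kg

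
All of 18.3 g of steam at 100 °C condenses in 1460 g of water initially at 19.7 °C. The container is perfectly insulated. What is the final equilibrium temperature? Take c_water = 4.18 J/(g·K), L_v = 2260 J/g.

T_f ≈ 27.4 °C

Energy balance with sensible and latent terms:
condense steam: −18.3·2260 = −41358; condensed water 100 °C→T: 76.49(T − 100); original water: 6102.8(T − 19.7)
6179.3 T = 41358 + 7649.4 + 120225 = 169233
T ≈ 27.39 °C — below 100 °C, confirming all the steam condensed.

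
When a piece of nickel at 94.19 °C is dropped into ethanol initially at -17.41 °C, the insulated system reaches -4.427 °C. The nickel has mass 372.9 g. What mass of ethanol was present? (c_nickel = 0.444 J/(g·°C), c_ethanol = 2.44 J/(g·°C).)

Let T be the final temperature. ΣQ_i = 0:
372.9·0.444·(-4.427 − 94.19) + m·2.44·(-4.427 − (-17.41)) = 0
31.68 m = 16328
m = 16328/31.68 ≈ 515.4 g

m ≈ 515 g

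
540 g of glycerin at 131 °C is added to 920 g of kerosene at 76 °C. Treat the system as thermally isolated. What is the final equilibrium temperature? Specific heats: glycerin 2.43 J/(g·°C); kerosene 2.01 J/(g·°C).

T_f ≈ 98.8 °C

|Q_glycerin| = |Q_kerosene|:
540*2.43*(131 − T) = 920*2.01*(T − 76)
1312.2(131 − T) = 1849.2(T − 76)
3161.4 T = 312437  ⇒  T ≈ 98.83 °C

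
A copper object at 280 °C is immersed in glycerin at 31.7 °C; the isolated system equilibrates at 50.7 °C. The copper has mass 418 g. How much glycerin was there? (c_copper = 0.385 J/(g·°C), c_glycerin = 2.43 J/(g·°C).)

|Q_copper| = |Q_glycerin|:
418·0.385·(280 − 50.7) = m·2.43·(50.7 − 31.7)
46.17 m = 36901  ⇒  m ≈ 799.2 g

m ≈ 799 g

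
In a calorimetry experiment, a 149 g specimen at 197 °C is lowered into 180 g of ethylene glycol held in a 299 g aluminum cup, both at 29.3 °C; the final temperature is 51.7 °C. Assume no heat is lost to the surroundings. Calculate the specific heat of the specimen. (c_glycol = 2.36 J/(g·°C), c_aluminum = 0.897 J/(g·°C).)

Setting the total heat transfer to zero:
149×c×(51.7 − 197) + 180×2.36×(51.7 − 29.3) + 299×0.897×(51.7 − 29.3) = 0
-21650 c = -15523
c = -15523/-21650 ≈ 0.717 J/(g·°C)

c ≈ 0.717 J/(g·°C)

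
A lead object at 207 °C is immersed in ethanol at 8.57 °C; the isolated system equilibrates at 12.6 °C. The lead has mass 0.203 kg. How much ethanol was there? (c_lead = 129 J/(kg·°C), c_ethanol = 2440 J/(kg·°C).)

Net heat exchanged in the isolated system is zero:
0.203·129·(12.6 − 207) + m·2440·(12.6 − 8.57) = 0
9833.2 m = 5090.8
m = 5090.8/9833.2 ≈ 0.5177 kg

m ≈ 0.518 kg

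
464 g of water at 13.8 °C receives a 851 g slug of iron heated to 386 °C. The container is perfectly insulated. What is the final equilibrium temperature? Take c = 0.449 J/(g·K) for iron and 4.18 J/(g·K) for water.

T_f ≈ 75.1 °C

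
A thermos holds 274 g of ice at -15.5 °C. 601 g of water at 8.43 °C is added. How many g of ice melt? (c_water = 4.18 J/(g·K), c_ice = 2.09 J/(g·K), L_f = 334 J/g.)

m_melted ≈ 36.8 g

Cooling the water to 0 °C releases 601×4.18×8.43 = 21178 J.
Of that, 274×2.09×15.5 = 8876.2 J goes to bring the ice to 0 °C, leaving 12301 J.
To melt every bit of ice: 274×334 = 91516 J.
That's not enough to melt it all — equilibrium is at 0 °C with ice remaining.
Mass melted = 12301/334 ≈ 36.83 g.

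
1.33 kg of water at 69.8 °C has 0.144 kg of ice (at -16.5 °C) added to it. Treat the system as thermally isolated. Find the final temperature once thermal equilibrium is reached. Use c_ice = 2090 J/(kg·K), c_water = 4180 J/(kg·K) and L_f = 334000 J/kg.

Heat gained plus heat lost sum to zero:
warm ice to 0 °C: 0.144·2090·(0 − (-16.5)) = 4965.8; fusion: m_ice L_f = 0.144·334000 = 48096; meltwater 0→T: 0.144·4180·T = 601.92 T; water: 5559.4(T − 69.8)
6161.3 T = 388046 − 53062 = 334984
T ≈ 54.37 °C (positive, so assuming full melt was valid).

T_f ≈ 54.4 °C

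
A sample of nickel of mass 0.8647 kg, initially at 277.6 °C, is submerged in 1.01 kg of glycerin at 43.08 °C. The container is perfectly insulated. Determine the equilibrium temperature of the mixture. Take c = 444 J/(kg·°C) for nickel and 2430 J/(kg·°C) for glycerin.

Heat gained plus heat lost sum to zero:
0.8647·444·(T − 277.6) + 1.01·2430·(T − 43.08) = 0
(383.93 + 2454.3) T = 383.93·277.6 + 2454.3·43.08
T ≈ 74.80 °C

T_f ≈ 74.8 °C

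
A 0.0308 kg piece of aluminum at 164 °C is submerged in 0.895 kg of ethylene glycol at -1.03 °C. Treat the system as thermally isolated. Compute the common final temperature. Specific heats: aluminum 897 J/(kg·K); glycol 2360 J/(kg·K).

Heat gained plus heat lost sum to zero:
0.0308·897·(T − 164) + 0.895·2360·(T − (-1.03)) = 0
27.63(T − 164) + 2112.2(T − (-1.03)) = 0
2139.8 T = 2355.4
T = 2355.4 / 2139.8 = 1.1 °C

T_f ≈ 1.1 °C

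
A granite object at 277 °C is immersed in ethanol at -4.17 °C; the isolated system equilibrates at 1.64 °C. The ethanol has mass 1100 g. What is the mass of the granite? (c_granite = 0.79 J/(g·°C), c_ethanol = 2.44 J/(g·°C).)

m ≈ 71.7 g

Taking heat into each body as positive, Σ m c ΔT = 0:
m·0.79·(1.64 − 277) + 1100·2.44·(1.64 − (-4.17)) = 0
-217.53 m = -15594
m = -15594/-217.53 ≈ 71.69 g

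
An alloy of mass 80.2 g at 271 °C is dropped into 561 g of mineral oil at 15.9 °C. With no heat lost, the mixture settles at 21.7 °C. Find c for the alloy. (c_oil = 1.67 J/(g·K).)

c ≈ 0.272 J/(g·K)

Heat lost by the alloy = heat gained by the oil:
80.2×c×(271 − 21.7) = 561×1.67×(21.7 − 15.9)
19994 c = 5433.8  ⇒  c ≈ 0.2718 J/(g·K)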